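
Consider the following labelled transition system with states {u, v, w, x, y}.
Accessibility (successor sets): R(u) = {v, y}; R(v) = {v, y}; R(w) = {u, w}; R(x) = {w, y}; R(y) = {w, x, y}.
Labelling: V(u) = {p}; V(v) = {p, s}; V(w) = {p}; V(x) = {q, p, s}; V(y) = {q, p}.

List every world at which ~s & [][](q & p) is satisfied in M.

none

Let φ = ~s & [][](q & p). Evaluate φ at each world:
  u (successors {v, y}): φ is false.
  v (successors {v, y}): φ is false.
  w (successors {u, w}): φ is false.
  x (successors {w, y}): φ is false.
  y (successors {w, x, y}): φ is false.
For instance, at w:
  At w: ~s is true, [][](q & p) is false, so ~s & [][](q & p) is false.
    At w: [][](q & p) requires [](q & p) at every successor {u, w}.
      [](q & p) fails at u, so [][](q & p) is false at w.
Satisfying worlds: none.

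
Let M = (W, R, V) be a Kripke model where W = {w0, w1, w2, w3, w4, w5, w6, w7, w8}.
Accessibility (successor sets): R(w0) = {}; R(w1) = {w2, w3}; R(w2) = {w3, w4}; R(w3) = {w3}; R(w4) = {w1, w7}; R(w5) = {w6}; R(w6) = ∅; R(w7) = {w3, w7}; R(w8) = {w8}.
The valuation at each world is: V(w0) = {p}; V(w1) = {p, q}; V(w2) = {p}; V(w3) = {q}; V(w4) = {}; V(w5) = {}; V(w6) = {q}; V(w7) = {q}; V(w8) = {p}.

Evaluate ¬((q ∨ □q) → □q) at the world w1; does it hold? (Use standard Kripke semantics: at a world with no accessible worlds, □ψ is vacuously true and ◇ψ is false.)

Recall that □ψ holds at a world iff ψ holds at every accessible world, and ◇ψ holds iff ψ holds at some accessible world.
At w1: (q ∨ □q) → □q is false, so ¬((q ∨ □q) → □q) is true.
  At w1: q ∨ □q is true, □q is false, so (q ∨ □q) → □q is false.
    At w1: q is true, □q is false, so q ∨ □q is true.
      At w1: □q requires q at every successor {w2, w3}.
        q fails at w2, so □q is false at w1.
    At w1: □q requires q at every successor {w2, w3}.
      q fails at w2, so □q is false at w1.

Yes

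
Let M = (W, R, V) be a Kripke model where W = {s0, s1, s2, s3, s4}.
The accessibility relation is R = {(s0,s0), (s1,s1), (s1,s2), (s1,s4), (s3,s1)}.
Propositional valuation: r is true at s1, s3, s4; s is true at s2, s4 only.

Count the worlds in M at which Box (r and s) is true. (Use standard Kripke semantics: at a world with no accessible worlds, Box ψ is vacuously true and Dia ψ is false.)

2

Recall that Box ψ holds at a world iff ψ holds at every accessible world, and Dia ψ holds iff ψ holds at some accessible world.
Let φ = Box (r and s). Evaluate φ at each world:
  s0 (successors {s0}): φ is false.
  s1 (successors {s1, s2, s4}): φ is false.
  s2 (successors ∅): φ is true.
  s3 (successors {s1}): φ is false.
  s4 (successors ∅): φ is true.
For instance, at s0:
  At s0: Box (r and s) requires r and s at every successor {s0}.
    r and s fails at s0, so Box (r and s) is false at s0.
Satisfying worlds: {s2, s4}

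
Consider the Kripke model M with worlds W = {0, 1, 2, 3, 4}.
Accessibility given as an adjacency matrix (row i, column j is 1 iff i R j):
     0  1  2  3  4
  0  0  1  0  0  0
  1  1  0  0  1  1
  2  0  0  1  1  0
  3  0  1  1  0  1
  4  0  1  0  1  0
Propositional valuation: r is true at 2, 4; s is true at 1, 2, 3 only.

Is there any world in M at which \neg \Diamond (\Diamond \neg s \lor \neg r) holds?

No

Let φ = \neg \Diamond (\Diamond \neg s \lor \neg r). Evaluate φ at each world:
  0 (successors {1}): φ is false.
  1 (successors {0, 3, 4}): φ is false.
  2 (successors {2, 3}): φ is false.
  3 (successors {1, 2, 4}): φ is false.
  4 (successors {1, 3}): φ is false.
For instance, at 2:
  At 2: \Diamond (\Diamond \neg s \lor \neg r) is true, so \neg \Diamond (\Diamond \neg s \lor \neg r) is false.
    At 2: \Diamond (\Diamond \neg s \lor \neg r) requires \Diamond \neg s \lor \neg r at some successor in {2, 3}.
      \Diamond \neg s \lor \neg r holds at 3, so \Diamond (\Diamond \neg s \lor \neg r) is true at 2.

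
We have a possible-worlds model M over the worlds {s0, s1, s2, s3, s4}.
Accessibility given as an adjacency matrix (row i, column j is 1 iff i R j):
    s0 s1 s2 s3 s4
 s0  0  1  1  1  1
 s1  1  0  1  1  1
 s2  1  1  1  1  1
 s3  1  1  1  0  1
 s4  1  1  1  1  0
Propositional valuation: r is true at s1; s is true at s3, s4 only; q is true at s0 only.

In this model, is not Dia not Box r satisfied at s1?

At s1: Dia not Box r is true, so not Dia not Box r is false.
  At s1: Dia not Box r requires not Box r at some successor in {s0, s2, s3, s4}.
    not Box r holds at s0, so Dia not Box r is true at s1.
      At s0: Box r is false, so not Box r is true.

No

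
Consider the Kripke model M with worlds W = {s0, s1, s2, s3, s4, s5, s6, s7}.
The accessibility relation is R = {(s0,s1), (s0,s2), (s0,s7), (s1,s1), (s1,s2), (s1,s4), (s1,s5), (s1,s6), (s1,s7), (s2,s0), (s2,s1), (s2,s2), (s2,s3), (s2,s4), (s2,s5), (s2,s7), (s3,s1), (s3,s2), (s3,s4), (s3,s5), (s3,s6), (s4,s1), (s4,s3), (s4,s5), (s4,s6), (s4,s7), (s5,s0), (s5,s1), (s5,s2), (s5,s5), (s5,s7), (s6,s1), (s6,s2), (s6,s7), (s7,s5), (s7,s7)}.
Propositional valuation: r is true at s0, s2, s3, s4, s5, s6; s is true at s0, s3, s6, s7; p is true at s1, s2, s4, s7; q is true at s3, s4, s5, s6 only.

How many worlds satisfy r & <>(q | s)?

6

Let φ = r & <>(q | s). Evaluate φ at each world:
  s0 (successors {s1, s2, s7}): φ is true.
  s1 (successors {s1, s2, s4, s5, s6, s7}): φ is false.
  s2 (successors {s0, s1, s2, s3, s4, s5, s7}): φ is true.
  s3 (successors {s1, s2, s4, s5, s6}): φ is true.
  s4 (successors {s1, s3, s5, s6, s7}): φ is true.
  s5 (successors {s0, s1, s2, s5, s7}): φ is true.
  s6 (successors {s1, s2, s7}): φ is true.
  s7 (successors {s5, s7}): φ is false.
For instance, at s0:
  At s0: r is true, <>(q | s) is true, so r & <>(q | s) is true.
    At s0: <>(q | s) requires q | s at some successor in {s1, s2, s7}.
      q | s holds at s7, so <>(q | s) is true at s0.
Satisfying worlds: {s0, s2, s3, s4, s5, s6}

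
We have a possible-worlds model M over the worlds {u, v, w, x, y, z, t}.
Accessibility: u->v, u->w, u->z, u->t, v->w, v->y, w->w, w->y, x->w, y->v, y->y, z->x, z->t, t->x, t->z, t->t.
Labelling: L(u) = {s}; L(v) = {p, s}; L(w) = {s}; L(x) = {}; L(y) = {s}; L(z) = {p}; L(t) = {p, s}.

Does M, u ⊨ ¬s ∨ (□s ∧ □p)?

No

At u: ¬s is false, □s ∧ □p is false, so ¬s ∨ (□s ∧ □p) is false.
  At u: □s is false, □p is false, so □s ∧ □p is false.
    At u: □s requires s at every successor {v, w, z, t}.
      s fails at z, so □s is false at u.
    At u: □p requires p at every successor {v, w, z, t}.
      p fails at w, so □p is false at u.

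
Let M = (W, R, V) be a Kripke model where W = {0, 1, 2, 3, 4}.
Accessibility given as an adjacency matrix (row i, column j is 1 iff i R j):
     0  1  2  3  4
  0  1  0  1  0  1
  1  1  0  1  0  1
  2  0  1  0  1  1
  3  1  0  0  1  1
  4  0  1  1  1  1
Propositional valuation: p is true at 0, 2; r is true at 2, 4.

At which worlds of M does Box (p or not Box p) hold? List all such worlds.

0, 1, 2, 3, 4

Recall that Box ψ holds at a world iff ψ holds at every accessible world, and Dia ψ holds iff ψ holds at some accessible world.
Let φ = Box (p or not Box p). Evaluate φ at each world:
  0 (successors {0, 2, 4}): φ is true.
  1 (successors {0, 2, 4}): φ is true.
  2 (successors {1, 3, 4}): φ is true.
  3 (successors {0, 3, 4}): φ is true.
  4 (successors {1, 2, 3, 4}): φ is true.
For instance, at 4:
  At 4: Box (p or not Box p) requires p or not Box p at every successor {1, 2, 3, 4}.
    At 1: p or not Box p is true.
    At 2: p or not Box p is true.
    At 3: p or not Box p is true.
    At 4: p or not Box p is true.
  So Box (p or not Box p) is true at 4.
Satisfying worlds: {0, 1, 2, 3, 4}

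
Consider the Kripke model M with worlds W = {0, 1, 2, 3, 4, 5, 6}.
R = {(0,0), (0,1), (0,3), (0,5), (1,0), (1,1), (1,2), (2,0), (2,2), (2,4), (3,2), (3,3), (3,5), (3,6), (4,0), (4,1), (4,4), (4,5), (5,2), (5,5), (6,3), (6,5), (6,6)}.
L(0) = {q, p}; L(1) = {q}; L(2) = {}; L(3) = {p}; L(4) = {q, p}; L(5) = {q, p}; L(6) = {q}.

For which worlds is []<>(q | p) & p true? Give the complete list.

0, 3, 4, 5

Recall that []ψ holds at a world iff ψ holds at every accessible world, and <>ψ holds iff ψ holds at some accessible world.
Let φ = []<>(q | p) & p. Evaluate φ at each world:
  0 (successors {0, 1, 3, 5}): φ is true.
  1 (successors {0, 1, 2}): φ is false.
  2 (successors {0, 2, 4}): φ is false.
  3 (successors {2, 3, 5, 6}): φ is true.
  4 (successors {0, 1, 4, 5}): φ is true.
  5 (successors {2, 5}): φ is true.
  6 (successors {3, 5, 6}): φ is false.
For instance, at 6:
  At 6: []<>(q | p) is true, p is false, so []<>(q | p) & p is false.
    At 6: []<>(q | p) requires <>(q | p) at every successor {3, 5, 6}.
      At 3: <>(q | p) is true.
      At 5: <>(q | p) is true.
      At 6: <>(q | p) is true.
    So []<>(q | p) is true at 6.
Satisfying worlds: {0, 3, 4, 5}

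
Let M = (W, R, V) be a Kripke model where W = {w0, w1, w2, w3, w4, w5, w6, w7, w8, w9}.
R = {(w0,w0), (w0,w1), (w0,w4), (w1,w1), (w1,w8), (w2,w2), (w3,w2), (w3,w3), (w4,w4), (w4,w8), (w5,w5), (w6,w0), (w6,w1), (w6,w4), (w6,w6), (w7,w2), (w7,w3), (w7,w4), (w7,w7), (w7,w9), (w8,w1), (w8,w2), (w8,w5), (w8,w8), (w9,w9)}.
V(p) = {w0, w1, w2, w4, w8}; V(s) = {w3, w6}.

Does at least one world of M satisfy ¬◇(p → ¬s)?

No

Let φ = ¬◇(p → ¬s). Evaluate φ at each world:
  w0 (successors {w0, w1, w4}): φ is false.
  w1 (successors {w1, w8}): φ is false.
  w2 (successors {w2}): φ is false.
  w3 (successors {w2, w3}): φ is false.
  w4 (successors {w4, w8}): φ is false.
  w5 (successors {w5}): φ is false.
  w6 (successors {w0, w1, w4, w6}): φ is false.
  w7 (successors {w2, w3, w4, w7, w9}): φ is false.
  w8 (successors {w1, w2, w5, w8}): φ is false.
  w9 (successors {w9}): φ is false.
For instance, at w7:
  At w7: ◇(p → ¬s) is true, so ¬◇(p → ¬s) is false.
    At w7: ◇(p → ¬s) requires p → ¬s at some successor in {w2, w3, w4, w7, w9}.
      p → ¬s holds at w2, so ◇(p → ¬s) is true at w7.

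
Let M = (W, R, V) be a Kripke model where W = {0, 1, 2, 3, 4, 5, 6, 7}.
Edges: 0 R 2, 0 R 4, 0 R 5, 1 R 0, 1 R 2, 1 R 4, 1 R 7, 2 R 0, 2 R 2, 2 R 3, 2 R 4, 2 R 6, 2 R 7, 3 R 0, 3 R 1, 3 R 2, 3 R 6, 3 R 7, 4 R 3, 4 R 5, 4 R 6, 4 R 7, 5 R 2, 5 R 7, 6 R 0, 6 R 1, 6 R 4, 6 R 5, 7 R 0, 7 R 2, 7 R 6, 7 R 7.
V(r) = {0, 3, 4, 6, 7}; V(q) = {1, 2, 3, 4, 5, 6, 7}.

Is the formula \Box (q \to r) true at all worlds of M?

No

Let φ = \Box (q \to r). Evaluate φ at each world:
  0 (successors {2, 4, 5}): φ is false.
  1 (successors {0, 2, 4, 7}): φ is false.
  2 (successors {0, 2, 3, 4, 6, 7}): φ is false.
  3 (successors {0, 1, 2, 6, 7}): φ is false.
  4 (successors {3, 5, 6, 7}): φ is false.
  5 (successors {2, 7}): φ is false.
  6 (successors {0, 1, 4, 5}): φ is false.
  7 (successors {0, 2, 6, 7}): φ is false.
Detail at 0 (counterexample):
  At 0: \Box (q \to r) requires q \to r at every successor {2, 4, 5}.
    q \to r fails at 2, so \Box (q \to r) is false at 0.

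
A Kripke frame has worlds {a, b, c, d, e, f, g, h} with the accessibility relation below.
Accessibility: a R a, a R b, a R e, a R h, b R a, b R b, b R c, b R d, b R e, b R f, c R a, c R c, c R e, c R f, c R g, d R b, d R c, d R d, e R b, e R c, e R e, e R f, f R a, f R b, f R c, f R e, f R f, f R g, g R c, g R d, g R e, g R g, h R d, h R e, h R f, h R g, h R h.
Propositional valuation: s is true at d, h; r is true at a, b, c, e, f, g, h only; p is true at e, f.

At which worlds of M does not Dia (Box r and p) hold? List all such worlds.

d

Let φ = not Dia (Box r and p). Evaluate φ at each world:
  a (successors {a, b, e, h}): φ is false.
  b (successors {a, b, c, d, e, f}): φ is false.
  c (successors {a, c, e, f, g}): φ is false.
  d (successors {b, c, d}): φ is true.
  e (successors {b, c, e, f}): φ is false.
  f (successors {a, b, c, e, f, g}): φ is false.
  g (successors {c, d, e, g}): φ is false.
  h (successors {d, e, f, g, h}): φ is false.
For instance, at e:
  At e: Dia (Box r and p) is true, so not Dia (Box r and p) is false.
    At e: Dia (Box r and p) requires Box r and p at some successor in {b, c, e, f}.
      Box r and p holds at e, so Dia (Box r and p) is true at e.
Satisfying worlds: {d}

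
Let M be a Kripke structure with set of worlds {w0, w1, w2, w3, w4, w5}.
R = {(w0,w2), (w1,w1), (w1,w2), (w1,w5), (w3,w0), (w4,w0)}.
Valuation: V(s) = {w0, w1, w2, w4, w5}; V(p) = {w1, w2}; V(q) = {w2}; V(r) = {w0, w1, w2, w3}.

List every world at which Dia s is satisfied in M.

w0, w1, w3, w4

Let φ = Dia s. Evaluate φ at each world:
  w0 (successors {w2}): φ is true.
  w1 (successors {w1, w2, w5}): φ is true.
  w2 (successors ∅): φ is false.
  w3 (successors {w0}): φ is true.
  w4 (successors {w0}): φ is true.
  w5 (successors ∅): φ is false.
For instance, at w1:
  At w1: Dia s requires s at some successor in {w1, w2, w5}.
    s holds at w1, so Dia s is true at w1.
Satisfying worlds: {w0, w1, w3, w4}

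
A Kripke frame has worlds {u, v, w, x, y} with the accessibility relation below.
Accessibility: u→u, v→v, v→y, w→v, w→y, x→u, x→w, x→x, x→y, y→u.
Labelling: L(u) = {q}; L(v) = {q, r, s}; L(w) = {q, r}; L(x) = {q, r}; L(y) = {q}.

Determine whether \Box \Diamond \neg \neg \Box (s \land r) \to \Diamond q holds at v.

Yes

Recall that \Box ψ holds at a world iff ψ holds at every accessible world, and \Diamond ψ holds iff ψ holds at some accessible world.
At v: \Box \Diamond \neg \neg \Box (s \land r) is false, \Diamond q is true, so \Box \Diamond \neg \neg \Box (s \land r) \to \Diamond q is true.
  At v: \Box \Diamond \neg \neg \Box (s \land r) requires \Diamond \neg \neg \Box (s \land r) at every successor {v, y}.
    \Diamond \neg \neg \Box (s \land r) fails at v, so \Box \Diamond \neg \neg \Box (s \land r) is false at v.
      At v: \Diamond \neg \neg \Box (s \land r) requires \neg \neg \Box (s \land r) at some successor in {v, y}.
        At v: \neg \neg \Box (s \land r) is false.
        At y: \neg \neg \Box (s \land r) is false.
      So \Diamond \neg \neg \Box (s \land r) is false at v.
  At v: \Diamond q requires q at some successor in {v, y}.
    q holds at v, so \Diamond q is true at v.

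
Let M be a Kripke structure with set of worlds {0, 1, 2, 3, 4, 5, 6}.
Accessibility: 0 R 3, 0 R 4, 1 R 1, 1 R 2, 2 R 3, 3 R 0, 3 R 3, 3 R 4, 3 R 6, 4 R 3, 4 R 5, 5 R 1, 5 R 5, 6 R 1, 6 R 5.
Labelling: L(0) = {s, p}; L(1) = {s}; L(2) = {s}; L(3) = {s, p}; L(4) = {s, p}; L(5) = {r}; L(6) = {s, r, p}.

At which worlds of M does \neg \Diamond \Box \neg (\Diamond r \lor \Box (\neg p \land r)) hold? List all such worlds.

0, 2, 3, 4

Let φ = \neg \Diamond \Box \neg (\Diamond r \lor \Box (\neg p \land r)). Evaluate φ at each world:
  0 (successors {3, 4}): φ is true.
  1 (successors {1, 2}): φ is false.
  2 (successors {3}): φ is true.
  3 (successors {0, 3, 4, 6}): φ is true.
  4 (successors {3, 5}): φ is true.
  5 (successors {1, 5}): φ is false.
  6 (successors {1, 5}): φ is false.
For instance, at 5:
  At 5: \Diamond \Box \neg (\Diamond r \lor \Box (\neg p \land r)) is true, so \neg \Diamond \Box \neg (\Diamond r \lor \Box (\neg p \land r)) is false.
    At 5: \Diamond \Box \neg (\Diamond r \lor \Box (\neg p \land r)) requires \Box \neg (\Diamond r \lor \Box (\neg p \land r)) at some successor in {1, 5}.
      \Box \neg (\Diamond r \lor \Box (\neg p \land r)) holds at 1, so \Diamond \Box \neg (\Diamond r \lor \Box (\neg p \land r)) is true at 5.
Satisfying worlds: {0, 2, 3, 4}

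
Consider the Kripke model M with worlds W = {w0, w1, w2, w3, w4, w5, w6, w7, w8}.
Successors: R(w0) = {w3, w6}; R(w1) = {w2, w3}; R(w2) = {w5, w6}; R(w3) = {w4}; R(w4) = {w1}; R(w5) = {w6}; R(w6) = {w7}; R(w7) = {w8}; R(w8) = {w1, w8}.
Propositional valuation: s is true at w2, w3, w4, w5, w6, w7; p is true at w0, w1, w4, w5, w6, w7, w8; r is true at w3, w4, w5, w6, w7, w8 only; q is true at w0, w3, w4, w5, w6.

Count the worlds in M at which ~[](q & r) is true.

5

Let φ = ~[](q & r). Evaluate φ at each world:
  w0 (successors {w3, w6}): φ is false.
  w1 (successors {w2, w3}): φ is true.
  w2 (successors {w5, w6}): φ is false.
  w3 (successors {w4}): φ is false.
  w4 (successors {w1}): φ is true.
  w5 (successors {w6}): φ is false.
  w6 (successors {w7}): φ is true.
  w7 (successors {w8}): φ is true.
  w8 (successors {w1, w8}): φ is true.
For instance, at w5:
  At w5: [](q & r) is true, so ~[](q & r) is false.
    At w5: [](q & r) requires q & r at every successor {w6}.
      At w6: q & r is true.
    So [](q & r) is true at w5.
Satisfying worlds: {w1, w4, w6, w7, w8}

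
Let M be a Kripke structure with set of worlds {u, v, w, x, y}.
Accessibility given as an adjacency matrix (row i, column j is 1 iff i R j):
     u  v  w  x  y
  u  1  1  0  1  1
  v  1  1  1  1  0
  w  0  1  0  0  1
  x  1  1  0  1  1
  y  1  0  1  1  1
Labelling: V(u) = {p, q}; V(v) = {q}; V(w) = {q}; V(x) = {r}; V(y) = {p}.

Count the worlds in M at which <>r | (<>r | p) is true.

4

Let φ = <>r | (<>r | p). Evaluate φ at each world:
  u (successors {u, v, x, y}): φ is true.
  v (successors {u, v, w, x}): φ is true.
  w (successors {v, y}): φ is false.
  x (successors {u, v, x, y}): φ is true.
  y (successors {u, w, x, y}): φ is true.
For instance, at y:
  At y: <>r is true, <>r | p is true, so <>r | (<>r | p) is true.
    At y: <>r requires r at some successor in {u, w, x, y}.
      r holds at x, so <>r is true at y.
    At y: <>r is true, p is true, so <>r | p is true.
      At y: <>r requires r at some successor in {u, w, x, y}.
        r holds at x, so <>r is true at y.
Satisfying worlds: {u, v, x, y}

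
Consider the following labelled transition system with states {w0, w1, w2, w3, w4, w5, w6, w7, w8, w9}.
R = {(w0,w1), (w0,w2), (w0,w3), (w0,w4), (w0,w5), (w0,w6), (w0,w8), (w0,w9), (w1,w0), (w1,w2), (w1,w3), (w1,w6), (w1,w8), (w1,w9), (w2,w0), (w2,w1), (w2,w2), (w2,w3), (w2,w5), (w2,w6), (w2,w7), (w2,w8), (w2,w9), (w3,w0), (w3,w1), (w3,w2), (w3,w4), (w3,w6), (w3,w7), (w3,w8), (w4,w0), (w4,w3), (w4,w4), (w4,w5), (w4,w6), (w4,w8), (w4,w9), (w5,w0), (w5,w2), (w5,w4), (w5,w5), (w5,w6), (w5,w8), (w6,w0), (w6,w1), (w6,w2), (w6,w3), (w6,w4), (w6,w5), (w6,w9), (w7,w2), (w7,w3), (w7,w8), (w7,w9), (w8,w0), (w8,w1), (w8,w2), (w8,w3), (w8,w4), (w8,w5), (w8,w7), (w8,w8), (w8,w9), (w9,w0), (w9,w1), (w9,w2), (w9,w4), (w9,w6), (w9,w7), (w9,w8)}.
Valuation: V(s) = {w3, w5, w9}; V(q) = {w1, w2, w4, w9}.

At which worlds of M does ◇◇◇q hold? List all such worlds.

w0, w1, w2, w3, w4, w5, w6, w7, w8, w9

Recall that ◇ψ holds at a world iff ψ holds at some accessible world.
Let φ = ◇◇◇q. Evaluate φ at each world:
  w0 (successors {w1, w2, w3, w4, w5, w6, w8, w9}): φ is true.
  w1 (successors {w0, w2, w3, w6, w8, w9}): φ is true.
  w2 (successors {w0, w1, w2, w3, w5, w6, w7, w8, w9}): φ is true.
  w3 (successors {w0, w1, w2, w4, w6, w7, w8}): φ is true.
  w4 (successors {w0, w3, w4, w5, w6, w8, w9}): φ is true.
  w5 (successors {w0, w2, w4, w5, w6, w8}): φ is true.
  w6 (successors {w0, w1, w2, w3, w4, w5, w9}): φ is true.
  w7 (successors {w2, w3, w8, w9}): φ is true.
  w8 (successors {w0, w1, w2, w3, w4, w5, w7, w8, w9}): φ is true.
  w9 (successors {w0, w1, w2, w4, w6, w7, w8}): φ is true.
For instance, at w4:
  At w4: ◇◇◇q requires ◇◇q at some successor in {w0, w3, w4, w5, w6, w8, w9}.
    ◇◇q holds at w0, so ◇◇◇q is true at w4.
      At w0: ◇◇q requires ◇q at some successor in {w1, w2, w3, w4, w5, w6, w8, w9}.
        ◇q holds at w1, so ◇◇q is true at w0.
Satisfying worlds: {w0, w1, w2, w3, w4, w5, w6, w7, w8, w9}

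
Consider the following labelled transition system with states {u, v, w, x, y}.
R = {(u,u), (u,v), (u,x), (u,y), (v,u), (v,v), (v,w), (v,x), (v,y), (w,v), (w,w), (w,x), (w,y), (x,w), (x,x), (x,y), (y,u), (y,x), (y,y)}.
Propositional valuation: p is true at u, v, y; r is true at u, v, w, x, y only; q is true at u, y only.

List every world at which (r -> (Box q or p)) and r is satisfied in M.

u, v, y

Let φ = (r -> (Box q or p)) and r. Evaluate φ at each world:
  u (successors {u, v, x, y}): φ is true.
  v (successors {u, v, w, x, y}): φ is true.
  w (successors {v, w, x, y}): φ is false.
  x (successors {w, x, y}): φ is false.
  y (successors {u, x, y}): φ is true.
For instance, at u:
  At u: r -> (Box q or p) is true, r is true, so (r -> (Box q or p)) and r is true.
    At u: r is true, Box q or p is true, so r -> (Box q or p) is true.
      At u: Box q is false, p is true, so Box q or p is true.
Satisfying worlds: {u, v, y}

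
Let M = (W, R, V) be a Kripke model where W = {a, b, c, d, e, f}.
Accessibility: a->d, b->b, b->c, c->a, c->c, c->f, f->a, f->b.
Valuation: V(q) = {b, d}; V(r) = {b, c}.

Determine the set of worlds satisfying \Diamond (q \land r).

Let φ = \Diamond (q \land r). Evaluate φ at each world:
  a (successors {d}): φ is false.
  b (successors {b, c}): φ is true.
  c (successors {a, c, f}): φ is false.
  d (successors ∅): φ is false.
  e (successors ∅): φ is false.
  f (successors {a, b}): φ is true.
For instance, at c:
  At c: \Diamond (q \land r) requires q \land r at some successor in {a, c, f}.
    At a: q \land r is false.
    At c: q \land r is false.
    At f: q \land r is false.
  So \Diamond (q \land r) is false at c.
Satisfying worlds: {b, f}

b, f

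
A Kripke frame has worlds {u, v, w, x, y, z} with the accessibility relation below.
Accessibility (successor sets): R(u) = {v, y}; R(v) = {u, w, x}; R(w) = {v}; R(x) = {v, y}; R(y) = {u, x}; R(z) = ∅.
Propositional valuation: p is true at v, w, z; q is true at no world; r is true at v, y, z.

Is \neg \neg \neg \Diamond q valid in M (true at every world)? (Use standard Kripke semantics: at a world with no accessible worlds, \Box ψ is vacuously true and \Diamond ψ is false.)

Yes

Recall that \Diamond ψ holds at a world iff ψ holds at some accessible world.
Let φ = \neg \neg \neg \Diamond q. Evaluate φ at each world:
  u (successors {v, y}): φ is true.
  v (successors {u, w, x}): φ is true.
  w (successors {v}): φ is true.
  x (successors {v, y}): φ is true.
  y (successors {u, x}): φ is true.
  z (successors ∅): φ is true.
For instance, at y:
  At y: \neg \neg \Diamond q is false, so \neg \neg \neg \Diamond q is true.
    At y: \neg \Diamond q is true, so \neg \neg \Diamond q is false.
      At y: \Diamond q is false, so \neg \Diamond q is true.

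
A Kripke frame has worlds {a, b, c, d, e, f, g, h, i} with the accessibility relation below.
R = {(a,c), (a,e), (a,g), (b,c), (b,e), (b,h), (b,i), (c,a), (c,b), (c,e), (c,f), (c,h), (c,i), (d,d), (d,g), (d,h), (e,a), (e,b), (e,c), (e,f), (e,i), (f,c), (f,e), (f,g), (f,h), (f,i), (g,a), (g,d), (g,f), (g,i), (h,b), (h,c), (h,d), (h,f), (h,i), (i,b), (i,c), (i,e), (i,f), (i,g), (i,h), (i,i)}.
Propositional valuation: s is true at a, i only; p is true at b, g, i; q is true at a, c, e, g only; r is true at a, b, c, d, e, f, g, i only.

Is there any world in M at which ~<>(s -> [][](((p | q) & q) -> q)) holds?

No

Let φ = ~<>(s -> [][](((p | q) & q) -> q)). Evaluate φ at each world:
  a (successors {c, e, g}): φ is false.
  b (successors {c, e, h, i}): φ is false.
  c (successors {a, b, e, f, h, i}): φ is false.
  d (successors {d, g, h}): φ is false.
  e (successors {a, b, c, f, i}): φ is false.
  f (successors {c, e, g, h, i}): φ is false.
  g (successors {a, d, f, i}): φ is false.
  h (successors {b, c, d, f, i}): φ is false.
  i (successors {b, c, e, f, g, h, i}): φ is false.
For instance, at e:
  At e: <>(s -> [][](((p | q) & q) -> q)) is true, so ~<>(s -> [][](((p | q) & q) -> q)) is false.
    At e: <>(s -> [][](((p | q) & q) -> q)) requires s -> [][](((p | q) & q) -> q) at some successor in {a, b, c, f, i}.
      s -> [][](((p | q) & q) -> q) holds at a, so <>(s -> [][](((p | q) & q) -> q)) is true at e.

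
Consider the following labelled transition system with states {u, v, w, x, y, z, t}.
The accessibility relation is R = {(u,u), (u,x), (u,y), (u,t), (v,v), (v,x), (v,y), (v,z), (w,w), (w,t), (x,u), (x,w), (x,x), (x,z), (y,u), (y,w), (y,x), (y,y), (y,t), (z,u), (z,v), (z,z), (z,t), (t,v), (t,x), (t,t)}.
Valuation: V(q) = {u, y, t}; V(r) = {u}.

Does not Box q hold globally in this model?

Recall that Box ψ holds at a world iff ψ holds at every accessible world, and Dia ψ holds iff ψ holds at some accessible world.
Let φ = not Box q. Evaluate φ at each world:
  u (successors {u, x, y, t}): φ is true.
  v (successors {v, x, y, z}): φ is true.
  w (successors {w, t}): φ is true.
  x (successors {u, w, x, z}): φ is true.
  y (successors {u, w, x, y, t}): φ is true.
  z (successors {u, v, z, t}): φ is true.
  t (successors {v, x, t}): φ is true.
For instance, at w:
  At w: Box q is false, so not Box q is true.
    At w: Box q requires q at every successor {w, t}.
      q fails at w, so Box q is false at w.

Yes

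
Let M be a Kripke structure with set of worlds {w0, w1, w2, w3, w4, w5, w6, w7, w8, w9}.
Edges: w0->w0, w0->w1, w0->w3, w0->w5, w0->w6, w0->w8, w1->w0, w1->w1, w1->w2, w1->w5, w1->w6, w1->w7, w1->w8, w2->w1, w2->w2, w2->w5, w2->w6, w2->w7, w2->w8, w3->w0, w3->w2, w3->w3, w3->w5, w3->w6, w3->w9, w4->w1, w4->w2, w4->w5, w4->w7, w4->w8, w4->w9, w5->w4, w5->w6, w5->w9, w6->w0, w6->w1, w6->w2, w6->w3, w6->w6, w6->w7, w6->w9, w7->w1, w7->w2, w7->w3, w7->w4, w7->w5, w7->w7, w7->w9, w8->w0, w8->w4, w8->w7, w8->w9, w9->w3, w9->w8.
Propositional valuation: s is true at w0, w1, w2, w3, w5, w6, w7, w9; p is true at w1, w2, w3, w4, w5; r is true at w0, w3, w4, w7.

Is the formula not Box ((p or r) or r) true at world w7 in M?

Yes

At w7: Box ((p or r) or r) is false, so not Box ((p or r) or r) is true.
  At w7: Box ((p or r) or r) requires (p or r) or r at every successor {w1, w2, w3, w4, w5, w7, w9}.
    (p or r) or r fails at w9, so Box ((p or r) or r) is false at w7.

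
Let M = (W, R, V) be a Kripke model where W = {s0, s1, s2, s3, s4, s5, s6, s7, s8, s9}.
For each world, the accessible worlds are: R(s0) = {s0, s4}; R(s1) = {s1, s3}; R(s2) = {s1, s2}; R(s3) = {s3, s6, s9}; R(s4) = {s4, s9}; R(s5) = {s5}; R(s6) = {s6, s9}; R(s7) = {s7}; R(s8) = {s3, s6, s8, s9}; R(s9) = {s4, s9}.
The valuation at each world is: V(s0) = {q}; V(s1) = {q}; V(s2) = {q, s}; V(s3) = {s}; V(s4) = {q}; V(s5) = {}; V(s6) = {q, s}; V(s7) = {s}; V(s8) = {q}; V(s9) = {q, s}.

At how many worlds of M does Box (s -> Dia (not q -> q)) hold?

9

Let φ = Box (s -> Dia (not q -> q)). Evaluate φ at each world:
  s0 (successors {s0, s4}): φ is true.
  s1 (successors {s1, s3}): φ is true.
  s2 (successors {s1, s2}): φ is true.
  s3 (successors {s3, s6, s9}): φ is true.
  s4 (successors {s4, s9}): φ is true.
  s5 (successors {s5}): φ is true.
  s6 (successors {s6, s9}): φ is true.
  s7 (successors {s7}): φ is false.
  s8 (successors {s3, s6, s8, s9}): φ is true.
  s9 (successors {s4, s9}): φ is true.
For instance, at s0:
  At s0: Box (s -> Dia (not q -> q)) requires s -> Dia (not q -> q) at every successor {s0, s4}.
      At s0: s is false, Dia (not q -> q) is true, so s -> Dia (not q -> q) is true.
      At s4: s is false, Dia (not q -> q) is true, so s -> Dia (not q -> q) is true.
  So Box (s -> Dia (not q -> q)) is true at s0.
Satisfying worlds: {s0, s1, s2, s3, s4, s5, s6, s8, s9}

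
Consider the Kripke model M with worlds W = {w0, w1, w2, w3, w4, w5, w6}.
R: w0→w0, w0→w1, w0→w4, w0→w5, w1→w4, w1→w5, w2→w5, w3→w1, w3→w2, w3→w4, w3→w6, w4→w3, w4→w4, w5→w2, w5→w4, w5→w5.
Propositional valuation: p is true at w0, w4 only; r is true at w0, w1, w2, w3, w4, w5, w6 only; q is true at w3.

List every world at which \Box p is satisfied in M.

Recall that \Box ψ holds at a world iff ψ holds at every accessible world, and \Diamond ψ holds iff ψ holds at some accessible world.
Let φ = \Box p. Evaluate φ at each world:
  w0 (successors {w0, w1, w4, w5}): φ is false.
  w1 (successors {w4, w5}): φ is false.
  w2 (successors {w5}): φ is false.
  w3 (successors {w1, w2, w4, w6}): φ is false.
  w4 (successors {w3, w4}): φ is false.
  w5 (successors {w2, w4, w5}): φ is false.
  w6 (successors ∅): φ is true.
For instance, at w5:
  At w5: \Box p requires p at every successor {w2, w4, w5}.
    p fails at w2, so \Box p is false at w5.
Satisfying worlds: {w6}

w6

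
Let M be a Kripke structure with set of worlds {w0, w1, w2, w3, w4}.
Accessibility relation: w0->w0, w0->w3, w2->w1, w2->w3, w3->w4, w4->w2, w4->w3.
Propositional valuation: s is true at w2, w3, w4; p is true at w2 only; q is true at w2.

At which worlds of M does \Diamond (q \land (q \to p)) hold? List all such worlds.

w4

Let φ = \Diamond (q \land (q \to p)). Evaluate φ at each world:
  w0 (successors {w0, w3}): φ is false.
  w1 (successors ∅): φ is false.
  w2 (successors {w1, w3}): φ is false.
  w3 (successors {w4}): φ is false.
  w4 (successors {w2, w3}): φ is true.
For instance, at w2:
  At w2: \Diamond (q \land (q \to p)) requires q \land (q \to p) at some successor in {w1, w3}.
    At w1: q \land (q \to p) is false.
    At w3: q \land (q \to p) is false.
  So \Diamond (q \land (q \to p)) is false at w2.
Satisfying worlds: {w4}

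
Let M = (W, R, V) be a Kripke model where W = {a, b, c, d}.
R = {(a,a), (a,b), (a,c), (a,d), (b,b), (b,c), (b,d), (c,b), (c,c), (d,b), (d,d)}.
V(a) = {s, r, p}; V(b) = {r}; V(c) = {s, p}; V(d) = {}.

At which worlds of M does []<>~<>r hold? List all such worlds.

Recall that []ψ holds at a world iff ψ holds at every accessible world, and <>ψ holds iff ψ holds at some accessible world.
Let φ = []<>~<>r. Evaluate φ at each world:
  a (successors {a, b, c, d}): φ is false.
  b (successors {b, c, d}): φ is false.
  c (successors {b, c}): φ is false.
  d (successors {b, d}): φ is false.
For instance, at b:
  At b: []<>~<>r requires <>~<>r at every successor {b, c, d}.
    <>~<>r fails at b, so []<>~<>r is false at b.
      At b: <>~<>r requires ~<>r at some successor in {b, c, d}.
        At b: ~<>r is false.
        At c: ~<>r is false.
        At d: ~<>r is false.
      So <>~<>r is false at b.
Satisfying worlds: none.

none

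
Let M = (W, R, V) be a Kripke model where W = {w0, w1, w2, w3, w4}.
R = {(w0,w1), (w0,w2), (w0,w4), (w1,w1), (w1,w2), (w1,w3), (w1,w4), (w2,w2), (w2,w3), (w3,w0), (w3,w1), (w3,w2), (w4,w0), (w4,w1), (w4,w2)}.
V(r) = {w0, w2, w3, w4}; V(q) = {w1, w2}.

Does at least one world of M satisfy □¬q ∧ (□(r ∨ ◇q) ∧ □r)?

Let φ = □¬q ∧ (□(r ∨ ◇q) ∧ □r). Evaluate φ at each world:
  w0 (successors {w1, w2, w4}): φ is false.
  w1 (successors {w1, w2, w3, w4}): φ is false.
  w2 (successors {w2, w3}): φ is false.
  w3 (successors {w0, w1, w2}): φ is false.
  w4 (successors {w0, w1, w2}): φ is false.
For instance, at w2:
  At w2: □¬q is false, □(r ∨ ◇q) ∧ □r is true, so □¬q ∧ (□(r ∨ ◇q) ∧ □r) is false.
    At w2: □¬q requires ¬q at every successor {w2, w3}.
      ¬q fails at w2, so □¬q is false at w2.
    At w2: □(r ∨ ◇q) is true, □r is true, so □(r ∨ ◇q) ∧ □r is true.
      At w2: □(r ∨ ◇q) requires r ∨ ◇q at every successor {w2, w3}.
        At w2: r ∨ ◇q is true.
        At w3: r ∨ ◇q is true.
      So □(r ∨ ◇q) is true at w2.
      At w2: □r requires r at every successor {w2, w3}.
        At w2: r is true.
        At w3: r is true.
      So □r is true at w2.

No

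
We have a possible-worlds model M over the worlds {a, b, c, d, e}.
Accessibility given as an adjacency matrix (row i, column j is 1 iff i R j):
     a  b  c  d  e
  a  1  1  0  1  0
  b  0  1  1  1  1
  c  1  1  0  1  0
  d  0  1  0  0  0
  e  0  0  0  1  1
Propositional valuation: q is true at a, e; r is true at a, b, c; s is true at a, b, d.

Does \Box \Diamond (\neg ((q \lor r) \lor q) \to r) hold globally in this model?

Let φ = \Box \Diamond (\neg ((q \lor r) \lor q) \to r). Evaluate φ at each world:
  a (successors {a, b, d}): φ is true.
  b (successors {b, c, d, e}): φ is true.
  c (successors {a, b, d}): φ is true.
  d (successors {b}): φ is true.
  e (successors {d, e}): φ is true.
For instance, at b:
  At b: \Box \Diamond (\neg ((q \lor r) \lor q) \to r) requires \Diamond (\neg ((q \lor r) \lor q) \to r) at every successor {b, c, d, e}.
    At b: \Diamond (\neg ((q \lor r) \lor q) \to r) is true.
    At c: \Diamond (\neg ((q \lor r) \lor q) \to r) is true.
    At d: \Diamond (\neg ((q \lor r) \lor q) \to r) is true.
    At e: \Diamond (\neg ((q \lor r) \lor q) \to r) is true.
  So \Box \Diamond (\neg ((q \lor r) \lor q) \to r) is true at b.

Yes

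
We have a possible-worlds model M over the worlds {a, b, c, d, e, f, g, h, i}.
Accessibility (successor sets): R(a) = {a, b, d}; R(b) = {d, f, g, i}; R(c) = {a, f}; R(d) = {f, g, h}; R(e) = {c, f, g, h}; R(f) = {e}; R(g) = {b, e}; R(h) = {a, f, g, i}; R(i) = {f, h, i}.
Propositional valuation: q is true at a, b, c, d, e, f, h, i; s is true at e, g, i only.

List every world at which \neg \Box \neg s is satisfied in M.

Let φ = \neg \Box \neg s. Evaluate φ at each world:
  a (successors {a, b, d}): φ is false.
  b (successors {d, f, g, i}): φ is true.
  c (successors {a, f}): φ is false.
  d (successors {f, g, h}): φ is true.
  e (successors {c, f, g, h}): φ is true.
  f (successors {e}): φ is true.
  g (successors {b, e}): φ is true.
  h (successors {a, f, g, i}): φ is true.
  i (successors {f, h, i}): φ is true.
For instance, at f:
  At f: \Box \neg s is false, so \neg \Box \neg s is true.
    At f: \Box \neg s requires \neg s at every successor {e}.
      \neg s fails at e, so \Box \neg s is false at f.
Satisfying worlds: {b, d, e, f, g, h, i}

b, d, e, f, g, h, i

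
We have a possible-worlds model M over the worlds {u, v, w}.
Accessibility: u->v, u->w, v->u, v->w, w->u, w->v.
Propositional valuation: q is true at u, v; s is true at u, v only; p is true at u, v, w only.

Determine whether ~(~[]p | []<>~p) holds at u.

At u: ~[]p | []<>~p is false, so ~(~[]p | []<>~p) is true.
  At u: ~[]p is false, []<>~p is false, so ~[]p | []<>~p is false.
    At u: []p is true, so ~[]p is false.
      At u: []p requires p at every successor {v, w}.
        At v: p is true.
        At w: p is true.
      So []p is true at u.
    At u: []<>~p requires <>~p at every successor {v, w}.
      <>~p fails at v, so []<>~p is false at u.

Yes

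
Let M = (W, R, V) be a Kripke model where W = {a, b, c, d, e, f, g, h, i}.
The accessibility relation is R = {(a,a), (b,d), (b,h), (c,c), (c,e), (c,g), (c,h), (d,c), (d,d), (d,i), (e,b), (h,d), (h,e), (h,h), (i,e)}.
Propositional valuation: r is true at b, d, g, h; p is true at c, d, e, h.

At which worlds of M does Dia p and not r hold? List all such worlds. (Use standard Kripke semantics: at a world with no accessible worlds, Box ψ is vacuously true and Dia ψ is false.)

c, i

Let φ = Dia p and not r. Evaluate φ at each world:
  a (successors {a}): φ is false.
  b (successors {d, h}): φ is false.
  c (successors {c, e, g, h}): φ is true.
  d (successors {c, d, i}): φ is false.
  e (successors {b}): φ is false.
  f (successors ∅): φ is false.
  g (successors ∅): φ is false.
  h (successors {d, e, h}): φ is false.
  i (successors {e}): φ is true.
For instance, at i:
  At i: Dia p is true, not r is true, so Dia p and not r is true.
    At i: Dia p requires p at some successor in {e}.
      p holds at e, so Dia p is true at i.
Satisfying worlds: {c, i}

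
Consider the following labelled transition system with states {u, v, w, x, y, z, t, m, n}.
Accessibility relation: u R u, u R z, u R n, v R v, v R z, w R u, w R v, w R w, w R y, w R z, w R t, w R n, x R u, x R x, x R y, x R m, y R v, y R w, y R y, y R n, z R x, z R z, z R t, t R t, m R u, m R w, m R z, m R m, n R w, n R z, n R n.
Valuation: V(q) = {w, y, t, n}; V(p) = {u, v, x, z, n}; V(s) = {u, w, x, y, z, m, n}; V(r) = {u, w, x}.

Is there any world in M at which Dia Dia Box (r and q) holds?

Recall that Box ψ holds at a world iff ψ holds at every accessible world, and Dia ψ holds iff ψ holds at some accessible world.
Let φ = Dia Dia Box (r and q). Evaluate φ at each world:
  u (successors {u, z, n}): φ is false.
  v (successors {v, z}): φ is false.
  w (successors {u, v, w, y, z, t, n}): φ is false.
  x (successors {u, x, y, m}): φ is false.
  y (successors {v, w, y, n}): φ is false.
  z (successors {x, z, t}): φ is false.
  t (successors {t}): φ is false.
  m (successors {u, w, z, m}): φ is false.
  n (successors {w, z, n}): φ is false.
For instance, at z:
  At z: Dia Dia Box (r and q) requires Dia Box (r and q) at some successor in {x, z, t}.
    At x: Dia Box (r and q) is false.
    At z: Dia Box (r and q) is false.
    At t: Dia Box (r and q) is false.
  So Dia Dia Box (r and q) is false at z.

No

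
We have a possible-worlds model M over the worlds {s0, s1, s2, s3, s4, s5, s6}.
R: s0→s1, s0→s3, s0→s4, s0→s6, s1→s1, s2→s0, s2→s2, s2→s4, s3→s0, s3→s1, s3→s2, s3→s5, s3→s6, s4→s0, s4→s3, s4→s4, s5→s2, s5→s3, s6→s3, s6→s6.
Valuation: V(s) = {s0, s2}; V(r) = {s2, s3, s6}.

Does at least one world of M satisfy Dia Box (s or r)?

Let φ = Dia Box (s or r). Evaluate φ at each world:
  s0 (successors {s1, s3, s4, s6}): φ is true.
  s1 (successors {s1}): φ is false.
  s2 (successors {s0, s2, s4}): φ is false.
  s3 (successors {s0, s1, s2, s5, s6}): φ is true.
  s4 (successors {s0, s3, s4}): φ is false.
  s5 (successors {s2, s3}): φ is false.
  s6 (successors {s3, s6}): φ is true.
Detail at s0 (witness):
  At s0: Dia Box (s or r) requires Box (s or r) at some successor in {s1, s3, s4, s6}.
    Box (s or r) holds at s6, so Dia Box (s or r) is true at s0.
      At s6: Box (s or r) requires s or r at every successor {s3, s6}.
        At s3: s or r is true.
        At s6: s or r is true.
      So Box (s or r) is true at s6.

Yes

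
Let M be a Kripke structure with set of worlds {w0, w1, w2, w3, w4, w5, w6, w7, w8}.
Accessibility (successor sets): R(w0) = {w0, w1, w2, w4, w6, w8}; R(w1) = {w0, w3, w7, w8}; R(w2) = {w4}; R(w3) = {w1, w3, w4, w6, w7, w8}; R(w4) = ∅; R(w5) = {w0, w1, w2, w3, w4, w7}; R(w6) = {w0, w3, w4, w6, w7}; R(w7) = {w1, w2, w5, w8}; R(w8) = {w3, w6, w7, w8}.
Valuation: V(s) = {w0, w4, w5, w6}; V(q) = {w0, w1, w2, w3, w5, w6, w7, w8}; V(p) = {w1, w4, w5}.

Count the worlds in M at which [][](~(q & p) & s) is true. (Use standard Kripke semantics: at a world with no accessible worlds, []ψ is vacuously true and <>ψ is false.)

Let φ = [][](~(q & p) & s). Evaluate φ at each world:
  w0 (successors {w0, w1, w2, w4, w6, w8}): φ is false.
  w1 (successors {w0, w3, w7, w8}): φ is false.
  w2 (successors {w4}): φ is true.
  w3 (successors {w1, w3, w4, w6, w7, w8}): φ is false.
  w4 (successors ∅): φ is true.
  w5 (successors {w0, w1, w2, w3, w4, w7}): φ is false.
  w6 (successors {w0, w3, w4, w6, w7}): φ is false.
  w7 (successors {w1, w2, w5, w8}): φ is false.
  w8 (successors {w3, w6, w7, w8}): φ is false.
For instance, at w7:
  At w7: [][](~(q & p) & s) requires [](~(q & p) & s) at every successor {w1, w2, w5, w8}.
    [](~(q & p) & s) fails at w1, so [][](~(q & p) & s) is false at w7.
      At w1: [](~(q & p) & s) requires ~(q & p) & s at every successor {w0, w3, w7, w8}.
        ~(q & p) & s fails at w3, so [](~(q & p) & s) is false at w1.
Satisfying worlds: {w2, w4}

2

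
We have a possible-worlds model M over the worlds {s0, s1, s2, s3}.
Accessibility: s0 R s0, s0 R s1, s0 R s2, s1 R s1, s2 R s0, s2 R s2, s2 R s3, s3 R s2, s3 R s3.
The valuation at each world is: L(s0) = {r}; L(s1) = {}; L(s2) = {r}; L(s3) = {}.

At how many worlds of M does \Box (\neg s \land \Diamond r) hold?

2

Recall that \Box ψ holds at a world iff ψ holds at every accessible world, and \Diamond ψ holds iff ψ holds at some accessible world.
Let φ = \Box (\neg s \land \Diamond r). Evaluate φ at each world:
  s0 (successors {s0, s1, s2}): φ is false.
  s1 (successors {s1}): φ is false.
  s2 (successors {s0, s2, s3}): φ is true.
  s3 (successors {s2, s3}): φ is true.
For instance, at s2:
  At s2: \Box (\neg s \land \Diamond r) requires \neg s \land \Diamond r at every successor {s0, s2, s3}.
      At s0: \neg s is true, \Diamond r is true, so \neg s \land \Diamond r is true.
      At s2: \neg s is true, \Diamond r is true, so \neg s \land \Diamond r is true.
      At s3: \neg s is true, \Diamond r is true, so \neg s \land \Diamond r is true.
  So \Box (\neg s \land \Diamond r) is true at s2.
Satisfying worlds: {s2, s3}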